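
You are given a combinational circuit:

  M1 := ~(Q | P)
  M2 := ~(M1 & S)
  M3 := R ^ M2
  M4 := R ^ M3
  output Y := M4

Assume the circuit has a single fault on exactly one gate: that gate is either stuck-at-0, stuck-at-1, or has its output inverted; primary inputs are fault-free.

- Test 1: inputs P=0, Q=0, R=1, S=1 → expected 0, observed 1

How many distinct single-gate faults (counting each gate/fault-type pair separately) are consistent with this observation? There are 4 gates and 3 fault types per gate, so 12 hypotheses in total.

8

Fault-free: M1=1, M2=0, M3=1, M4=0 → 0. Observed 1.
  M1 stuck-at-0: output 1 ✓
  M1 stuck-at-1: output 0 ✗
  M1 inverted output: output 1 ✓
  M2 stuck-at-0: output 0 ✗
  M2 stuck-at-1: output 1 ✓
  M2 inverted output: output 1 ✓
  M3 stuck-at-0: output 1 ✓
  M3 stuck-at-1: output 0 ✗
  M3 inverted output: output 1 ✓
  M4 stuck-at-0: output 0 ✗
  M4 stuck-at-1: output 1 ✓
  M4 inverted output: output 1 ✓
Consistent faults: {M1 stuck-at-0, M1 inverted output, M2 stuck-at-1, M2 inverted output, M3 stuck-at-0, M3 inverted output, M4 stuck-at-1, M4 inverted output} — 8 in all.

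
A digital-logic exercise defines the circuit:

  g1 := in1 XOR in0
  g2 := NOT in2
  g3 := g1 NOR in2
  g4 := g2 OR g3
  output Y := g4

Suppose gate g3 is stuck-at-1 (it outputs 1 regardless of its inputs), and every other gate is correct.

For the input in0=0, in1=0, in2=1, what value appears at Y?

1

Propagate with g3 forced: g1=0, g2=0, g3=1 [stuck-at-1], g4=1.
So Y = 1. (Without the fault it would be 0.)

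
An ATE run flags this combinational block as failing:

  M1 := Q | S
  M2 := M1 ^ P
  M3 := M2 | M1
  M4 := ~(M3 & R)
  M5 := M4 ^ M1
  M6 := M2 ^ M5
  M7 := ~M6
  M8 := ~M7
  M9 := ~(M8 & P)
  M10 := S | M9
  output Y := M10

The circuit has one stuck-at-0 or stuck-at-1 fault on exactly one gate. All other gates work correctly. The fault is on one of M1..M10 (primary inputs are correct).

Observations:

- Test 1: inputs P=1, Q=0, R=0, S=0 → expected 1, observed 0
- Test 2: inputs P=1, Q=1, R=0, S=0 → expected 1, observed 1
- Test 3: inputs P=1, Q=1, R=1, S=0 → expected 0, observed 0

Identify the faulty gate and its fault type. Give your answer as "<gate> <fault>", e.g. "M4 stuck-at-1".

M2 stuck-at-0

Fault-free values for test 1 (P=1, Q=0, R=0, S=0): M1=0, M2=1, M3=1, M4=1, M5=1, M6=0, M7=1, M8=0, M9=1, M10=1, giving Y=1. Observed 0.
Test 1: faults giving observed 0 are {M2 stuck-at-0, M4 stuck-at-0, M5 stuck-at-0, M6 stuck-at-1, M7 stuck-at-0, M8 stuck-at-1, M9 stuck-at-0, M10 stuck-at-0}.
Test 2 (P=1, Q=1, R=0, S=0): fault-free M1=1, M2=0, M3=1, M4=1, M5=0, M6=0, M7=1, M8=0, M9=1, M10=1 → 1; observed 1. Eliminates M4 stuck-at-0, M6 stuck-at-1, M7 stuck-at-0, M8 stuck-at-1, M9 stuck-at-0, M10 stuck-at-0.
Test 3 (P=1, Q=1, R=1, S=0): fault-free M1=1, M2=0, M3=1, M4=0, M5=1, M6=1, M7=0, M8=1, M9=0, M10=0 → 0; observed 0. Eliminates M5 stuck-at-0.
Only M2 stuck-at-0 is consistent with every test.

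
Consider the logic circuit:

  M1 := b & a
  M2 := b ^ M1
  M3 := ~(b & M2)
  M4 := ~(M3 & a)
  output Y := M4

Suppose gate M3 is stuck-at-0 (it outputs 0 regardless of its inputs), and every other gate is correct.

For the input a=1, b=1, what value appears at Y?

Propagate with M3 forced: M1=1, M2=0, M3=0 [stuck-at-0], M4=1.
So Y = 1. (Without the fault it would be 0.)

1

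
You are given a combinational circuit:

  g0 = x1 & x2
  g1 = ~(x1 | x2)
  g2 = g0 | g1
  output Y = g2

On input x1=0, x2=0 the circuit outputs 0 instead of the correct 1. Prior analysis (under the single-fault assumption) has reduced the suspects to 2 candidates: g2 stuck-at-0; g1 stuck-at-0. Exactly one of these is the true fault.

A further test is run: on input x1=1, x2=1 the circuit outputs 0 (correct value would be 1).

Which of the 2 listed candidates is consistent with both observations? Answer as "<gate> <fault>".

g2 stuck-at-0

Evaluate each candidate on input x1=1, x2=1:
  g2 stuck-at-0: g0=1, g1=0, g2=0 [stuck-at-0] → 0 — matches
  g1 stuck-at-0: g0=1, g1=0 [stuck-at-0], g2=1 → 1 — eliminated
Only g2 stuck-at-0 reproduces the observed 0.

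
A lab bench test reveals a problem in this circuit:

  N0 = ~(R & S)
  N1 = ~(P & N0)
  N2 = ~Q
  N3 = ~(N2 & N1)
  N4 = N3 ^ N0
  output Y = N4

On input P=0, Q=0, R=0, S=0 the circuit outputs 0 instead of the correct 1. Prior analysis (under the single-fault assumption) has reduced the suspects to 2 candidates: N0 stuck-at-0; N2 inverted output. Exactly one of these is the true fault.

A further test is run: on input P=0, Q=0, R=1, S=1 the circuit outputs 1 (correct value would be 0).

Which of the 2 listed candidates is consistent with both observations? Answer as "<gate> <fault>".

N2 inverted output

Evaluate each candidate on input P=0, Q=0, R=1, S=1:
  N0 stuck-at-0: N0=0 [stuck-at-0], N1=1, N2=1, N3=0, N4=0 → 0 — eliminated
  N2 inverted output: N0=0, N1=1, N2=0 [inverted output], N3=1, N4=1 → 1 — matches
Only N2 inverted output reproduces the observed 1.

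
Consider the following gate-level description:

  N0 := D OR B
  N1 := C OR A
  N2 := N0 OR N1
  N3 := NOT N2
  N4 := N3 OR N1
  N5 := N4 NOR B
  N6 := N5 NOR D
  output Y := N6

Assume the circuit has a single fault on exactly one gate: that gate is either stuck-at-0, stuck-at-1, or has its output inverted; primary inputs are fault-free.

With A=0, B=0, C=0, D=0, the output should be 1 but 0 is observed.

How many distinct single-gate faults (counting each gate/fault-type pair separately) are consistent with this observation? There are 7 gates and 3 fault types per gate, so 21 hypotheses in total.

Fault-free: N0=0, N1=0, N2=0, N3=1, N4=1, N5=0, N6=1 → 1. Observed 0.
  N0: stuck-at-1, inverted output ✓; others ✗
  N1: none of the 3 fault types match ✗
  N2: stuck-at-1, inverted output ✓; others ✗
  N3: stuck-at-0, inverted output ✓; others ✗
  N4: stuck-at-0, inverted output ✓; others ✗
  N5: stuck-at-1, inverted output ✓; others ✗
  N6: stuck-at-0, inverted output ✓; others ✗
Consistent faults: {N0 stuck-at-1, N0 inverted output, N2 stuck-at-1, N2 inverted output, N3 stuck-at-0, N3 inverted output, N4 stuck-at-0, N4 inverted output, N5 stuck-at-1, N5 inverted output, N6 stuck-at-0, N6 inverted output} — 12 in all.

12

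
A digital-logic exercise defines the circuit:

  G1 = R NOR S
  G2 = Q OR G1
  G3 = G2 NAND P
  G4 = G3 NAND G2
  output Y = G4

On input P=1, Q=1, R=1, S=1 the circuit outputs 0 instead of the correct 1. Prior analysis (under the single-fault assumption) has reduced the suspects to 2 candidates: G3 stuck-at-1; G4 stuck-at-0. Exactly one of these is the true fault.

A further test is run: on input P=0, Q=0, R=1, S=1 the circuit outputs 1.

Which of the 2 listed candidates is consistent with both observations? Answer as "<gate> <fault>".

G3 stuck-at-1

Evaluate each candidate on input P=0, Q=0, R=1, S=1:
  G3 stuck-at-1: G1=0, G2=0, G3=1 [stuck-at-1], G4=1 → 1 — matches
  G4 stuck-at-0: G1=0, G2=0, G3=1, G4=0 [stuck-at-0] → 0 — eliminated
Only G3 stuck-at-1 reproduces the observed 1.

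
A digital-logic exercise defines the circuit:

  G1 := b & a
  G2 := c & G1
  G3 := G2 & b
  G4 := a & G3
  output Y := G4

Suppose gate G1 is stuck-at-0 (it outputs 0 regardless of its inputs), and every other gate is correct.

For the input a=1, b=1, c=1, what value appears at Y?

Propagate with G1 forced: G1=0 [stuck-at-0], G2=0, G3=0, G4=0.
So Y = 0. (Without the fault it would be 1.)

0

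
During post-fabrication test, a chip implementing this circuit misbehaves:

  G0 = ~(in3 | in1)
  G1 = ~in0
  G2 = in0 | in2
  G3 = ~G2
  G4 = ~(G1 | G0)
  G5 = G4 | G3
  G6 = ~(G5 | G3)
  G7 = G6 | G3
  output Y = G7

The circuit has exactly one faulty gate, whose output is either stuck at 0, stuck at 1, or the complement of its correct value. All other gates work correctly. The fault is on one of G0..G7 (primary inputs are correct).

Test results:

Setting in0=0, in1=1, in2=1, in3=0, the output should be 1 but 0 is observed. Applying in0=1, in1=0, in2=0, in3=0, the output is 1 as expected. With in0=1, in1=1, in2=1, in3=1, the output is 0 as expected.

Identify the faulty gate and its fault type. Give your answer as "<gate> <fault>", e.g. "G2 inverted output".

Fault-free values for test 1 (in0=0, in1=1, in2=1, in3=0): G0=0, G1=1, G2=1, G3=0, G4=0, G5=0, G6=1, G7=1, giving Y=1. Observed 0.
Test 1: faults giving observed 0 are {G1 stuck-at-0, G1 inverted output, G4 stuck-at-1, G4 inverted output, G5 stuck-at-1, G5 inverted output, G6 stuck-at-0, G6 inverted output, G7 stuck-at-0, G7 inverted output}.
Test 2 (in0=1, in1=0, in2=0, in3=0): fault-free G0=1, G1=0, G2=1, G3=0, G4=0, G5=0, G6=1, G7=1 → 1; observed 1. Eliminates G4 stuck-at-1, G4 inverted output, G5 stuck-at-1, G5 inverted output, G6 stuck-at-0, G6 inverted output, G7 stuck-at-0, G7 inverted output.
Test 3 (in0=1, in1=1, in2=1, in3=1): fault-free G0=0, G1=0, G2=1, G3=0, G4=1, G5=1, G6=0, G7=0 → 0; observed 0. Eliminates G1 inverted output.
Only G1 stuck-at-0 is consistent with every test.

G1 stuck-at-0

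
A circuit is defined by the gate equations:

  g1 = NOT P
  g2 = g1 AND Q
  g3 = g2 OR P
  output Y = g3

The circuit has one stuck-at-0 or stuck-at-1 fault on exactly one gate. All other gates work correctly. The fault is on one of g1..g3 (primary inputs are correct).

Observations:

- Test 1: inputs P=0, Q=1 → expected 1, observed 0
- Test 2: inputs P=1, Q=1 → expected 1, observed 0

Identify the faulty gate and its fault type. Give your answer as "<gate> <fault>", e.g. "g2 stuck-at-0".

g3 stuck-at-0

Fault-free values for test 1 (P=0, Q=1): g1=1, g2=1, g3=1, giving Y=1. Observed 0.
Test 1: faults giving observed 0 are {g1 stuck-at-0, g2 stuck-at-0, g3 stuck-at-0}.
Test 2 (P=1, Q=1): fault-free g1=0, g2=0, g3=1 → 1; observed 0. Eliminates g1 stuck-at-0, g2 stuck-at-0.
Only g3 stuck-at-0 is consistent with every test.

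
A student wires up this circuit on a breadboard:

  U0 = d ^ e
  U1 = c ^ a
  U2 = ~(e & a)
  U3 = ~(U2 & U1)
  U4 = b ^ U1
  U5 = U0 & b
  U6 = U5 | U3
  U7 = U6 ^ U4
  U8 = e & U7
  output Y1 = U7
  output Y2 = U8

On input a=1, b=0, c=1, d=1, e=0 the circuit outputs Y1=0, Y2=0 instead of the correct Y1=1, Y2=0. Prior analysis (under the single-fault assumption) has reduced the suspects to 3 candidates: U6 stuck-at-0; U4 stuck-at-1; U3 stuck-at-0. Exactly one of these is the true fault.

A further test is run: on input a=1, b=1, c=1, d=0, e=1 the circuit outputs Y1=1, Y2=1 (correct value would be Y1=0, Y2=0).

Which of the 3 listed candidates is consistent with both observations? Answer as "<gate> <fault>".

Evaluate each candidate on input a=1, b=1, c=1, d=0, e=1:
  U6 stuck-at-0: U0=1, U1=0, U2=0, U3=1, U4=1, U5=1, U6=0 [stuck-at-0], U7=1, U8=1 → Y1=1, Y2=1 — matches
  U4 stuck-at-1: U0=1, U1=0, U2=0, U3=1, U4=1 [stuck-at-1], U5=1, U6=1, U7=0, U8=0 → Y1=0, Y2=0 — eliminated
  U3 stuck-at-0: U0=1, U1=0, U2=0, U3=0 [stuck-at-0], U4=1, U5=1, U6=1, U7=0, U8=0 → Y1=0, Y2=0 — eliminated
Only U6 stuck-at-0 reproduces the observed Y1=1, Y2=1.

U6 stuck-at-0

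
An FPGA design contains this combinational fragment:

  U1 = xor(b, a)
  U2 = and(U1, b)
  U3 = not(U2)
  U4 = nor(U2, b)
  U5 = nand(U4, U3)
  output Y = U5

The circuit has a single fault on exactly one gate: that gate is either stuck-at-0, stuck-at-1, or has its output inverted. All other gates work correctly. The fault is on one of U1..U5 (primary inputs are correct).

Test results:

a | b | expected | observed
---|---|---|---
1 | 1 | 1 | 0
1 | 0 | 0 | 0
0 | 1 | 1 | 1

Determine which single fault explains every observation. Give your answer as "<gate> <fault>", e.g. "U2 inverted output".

Fault-free values for test 1 (a=1, b=1): U1=0, U2=0, U3=1, U4=0, U5=1, giving Y=1. Observed 0.
Test 1: faults giving observed 0 are {U4 stuck-at-1, U4 inverted output, U5 stuck-at-0, U5 inverted output}.
Test 2 (a=1, b=0): fault-free U1=1, U2=0, U3=1, U4=1, U5=0 → 0; observed 0. Eliminates U4 inverted output, U5 inverted output.
Test 3 (a=0, b=1): fault-free U1=1, U2=1, U3=0, U4=0, U5=1 → 1; observed 1. Eliminates U5 stuck-at-0.
Only U4 stuck-at-1 is consistent with every test.

U4 stuck-at-1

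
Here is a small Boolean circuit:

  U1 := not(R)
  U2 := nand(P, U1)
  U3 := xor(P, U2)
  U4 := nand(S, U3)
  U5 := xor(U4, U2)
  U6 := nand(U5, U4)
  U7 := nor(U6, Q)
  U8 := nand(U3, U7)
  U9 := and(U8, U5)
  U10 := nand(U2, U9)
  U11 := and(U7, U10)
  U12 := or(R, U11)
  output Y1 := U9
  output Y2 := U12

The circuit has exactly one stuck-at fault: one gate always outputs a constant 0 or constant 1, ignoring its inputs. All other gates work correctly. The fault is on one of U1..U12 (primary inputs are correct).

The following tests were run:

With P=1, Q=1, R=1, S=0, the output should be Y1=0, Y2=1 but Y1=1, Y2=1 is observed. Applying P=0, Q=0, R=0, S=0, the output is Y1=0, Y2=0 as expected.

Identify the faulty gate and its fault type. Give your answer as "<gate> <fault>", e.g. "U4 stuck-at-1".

Fault-free values for test 1 (P=1, Q=1, R=1, S=0): U1=0, U2=1, U3=0, U4=1, U5=0, U6=1, U7=0, U8=1, U9=0, U10=1, U11=0, U12=1, giving Y1=0, Y2=1. Observed Y1=1, Y2=1.
Test 1: faults giving observed Y1=1, Y2=1 are {U1 stuck-at-1, U2 stuck-at-0, U4 stuck-at-0, U5 stuck-at-1, U9 stuck-at-1}.
Test 2 (P=0, Q=0, R=0, S=0): fault-free U1=1, U2=1, U3=1, U4=1, U5=0, U6=1, U7=0, U8=1, U9=0, U10=1, U11=0, U12=0 → Y1=0, Y2=0; observed Y1=0, Y2=0. Eliminates U2 stuck-at-0, U4 stuck-at-0, U5 stuck-at-1, U9 stuck-at-1.
Only U1 stuck-at-1 is consistent with every test.

U1 stuck-at-1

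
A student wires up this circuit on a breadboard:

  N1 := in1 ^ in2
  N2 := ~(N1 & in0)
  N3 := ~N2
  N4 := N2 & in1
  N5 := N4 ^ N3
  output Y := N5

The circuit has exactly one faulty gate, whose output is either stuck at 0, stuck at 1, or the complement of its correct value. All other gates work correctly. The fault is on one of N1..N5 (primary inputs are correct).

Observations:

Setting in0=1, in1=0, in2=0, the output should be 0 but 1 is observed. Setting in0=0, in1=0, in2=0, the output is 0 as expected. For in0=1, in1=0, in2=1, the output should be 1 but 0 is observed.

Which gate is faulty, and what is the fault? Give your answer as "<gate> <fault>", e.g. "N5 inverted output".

Fault-free values for test 1 (in0=1, in1=0, in2=0): N1=0, N2=1, N3=0, N4=0, N5=0, giving Y=0. Observed 1.
Test 1: faults giving observed 1 are {N1 stuck-at-1, N1 inverted output, N2 stuck-at-0, N2 inverted output, N3 stuck-at-1, N3 inverted output, N4 stuck-at-1, N4 inverted output, N5 stuck-at-1, N5 inverted output}.
Test 2 (in0=0, in1=0, in2=0): fault-free N1=0, N2=1, N3=0, N4=0, N5=0 → 0; observed 0. Eliminates N2 stuck-at-0, N2 inverted output, N3 stuck-at-1, N3 inverted output, N4 stuck-at-1, N4 inverted output, N5 stuck-at-1, N5 inverted output.
Test 3 (in0=1, in1=0, in2=1): fault-free N1=1, N2=0, N3=1, N4=0, N5=1 → 1; observed 0. Eliminates N1 stuck-at-1.
Only N1 inverted output is consistent with every test.

N1 inverted output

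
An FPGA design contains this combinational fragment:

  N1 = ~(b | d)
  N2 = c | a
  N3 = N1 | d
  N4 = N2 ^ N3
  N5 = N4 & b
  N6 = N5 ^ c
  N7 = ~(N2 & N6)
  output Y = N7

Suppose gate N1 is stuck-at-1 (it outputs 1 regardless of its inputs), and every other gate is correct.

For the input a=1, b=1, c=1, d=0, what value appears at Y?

Propagate with N1 forced: N1=1 [stuck-at-1], N2=1, N3=1, N4=0, N5=0, N6=1, N7=0.
So Y = 0. (Without the fault it would be 1.)

0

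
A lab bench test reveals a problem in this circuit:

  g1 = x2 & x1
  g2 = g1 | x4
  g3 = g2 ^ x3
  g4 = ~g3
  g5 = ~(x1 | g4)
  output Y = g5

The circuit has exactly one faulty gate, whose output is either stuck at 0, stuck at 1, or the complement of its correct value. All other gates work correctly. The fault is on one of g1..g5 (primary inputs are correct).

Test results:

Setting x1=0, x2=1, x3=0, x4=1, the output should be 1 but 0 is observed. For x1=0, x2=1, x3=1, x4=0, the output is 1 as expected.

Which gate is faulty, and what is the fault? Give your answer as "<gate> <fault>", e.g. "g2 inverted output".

g2 stuck-at-0

Fault-free values for test 1 (x1=0, x2=1, x3=0, x4=1): g1=0, g2=1, g3=1, g4=0, g5=1, giving Y=1. Observed 0.
Test 1: faults giving observed 0 are {g2 stuck-at-0, g2 inverted output, g3 stuck-at-0, g3 inverted output, g4 stuck-at-1, g4 inverted output, g5 stuck-at-0, g5 inverted output}.
Test 2 (x1=0, x2=1, x3=1, x4=0): fault-free g1=0, g2=0, g3=1, g4=0, g5=1 → 1; observed 1. Eliminates g2 inverted output, g3 stuck-at-0, g3 inverted output, g4 stuck-at-1, g4 inverted output, g5 stuck-at-0, g5 inverted output.
Only g2 stuck-at-0 is consistent with every test.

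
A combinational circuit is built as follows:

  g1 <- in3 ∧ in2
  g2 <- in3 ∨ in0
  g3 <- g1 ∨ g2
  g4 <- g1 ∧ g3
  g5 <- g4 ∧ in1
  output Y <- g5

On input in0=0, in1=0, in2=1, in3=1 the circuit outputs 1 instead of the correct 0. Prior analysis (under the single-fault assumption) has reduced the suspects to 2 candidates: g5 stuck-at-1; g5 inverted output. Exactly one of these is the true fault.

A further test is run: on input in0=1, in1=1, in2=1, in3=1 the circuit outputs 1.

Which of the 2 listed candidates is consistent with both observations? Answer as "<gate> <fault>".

Evaluate each candidate on input in0=1, in1=1, in2=1, in3=1:
  g5 stuck-at-1: g1=1, g2=1, g3=1, g4=1, g5=1 [stuck-at-1] → 1 — matches
  g5 inverted output: g1=1, g2=1, g3=1, g4=1, g5=0 [inverted output] → 0 — eliminated
Only g5 stuck-at-1 reproduces the observed 1.

g5 stuck-at-1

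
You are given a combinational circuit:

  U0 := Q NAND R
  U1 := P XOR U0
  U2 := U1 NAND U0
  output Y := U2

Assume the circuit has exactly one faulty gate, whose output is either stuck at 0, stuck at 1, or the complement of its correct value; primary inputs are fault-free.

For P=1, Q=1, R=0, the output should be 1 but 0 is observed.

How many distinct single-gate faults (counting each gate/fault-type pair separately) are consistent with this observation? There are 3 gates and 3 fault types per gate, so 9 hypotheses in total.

Fault-free: U0=1, U1=0, U2=1 → 1. Observed 0.
  U0 stuck-at-0: output 1 ✗
  U0 stuck-at-1: output 1 ✗
  U0 inverted output: output 1 ✗
  U1 stuck-at-0: output 1 ✗
  U1 stuck-at-1: output 0 ✓
  U1 inverted output: output 0 ✓
  U2 stuck-at-0: output 0 ✓
  U2 stuck-at-1: output 1 ✗
  U2 inverted output: output 0 ✓
Consistent faults: {U1 stuck-at-1, U1 inverted output, U2 stuck-at-0, U2 inverted output} — 4 in all.

4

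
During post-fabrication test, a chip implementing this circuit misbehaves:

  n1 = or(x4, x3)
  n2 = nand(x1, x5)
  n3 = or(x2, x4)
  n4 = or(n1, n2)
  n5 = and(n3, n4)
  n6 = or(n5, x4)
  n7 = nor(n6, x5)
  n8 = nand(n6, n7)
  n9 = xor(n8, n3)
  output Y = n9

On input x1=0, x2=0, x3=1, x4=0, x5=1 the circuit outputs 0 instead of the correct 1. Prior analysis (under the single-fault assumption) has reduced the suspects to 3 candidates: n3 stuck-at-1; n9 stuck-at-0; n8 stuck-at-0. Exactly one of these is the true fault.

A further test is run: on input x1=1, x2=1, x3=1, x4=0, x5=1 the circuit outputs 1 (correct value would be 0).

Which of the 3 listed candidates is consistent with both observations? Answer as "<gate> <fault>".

n8 stuck-at-0

Evaluate each candidate on input x1=1, x2=1, x3=1, x4=0, x5=1:
  n3 stuck-at-1: n1=1, n2=0, n3=1 [stuck-at-1], n4=1, n5=1, n6=1, n7=0, n8=1, n9=0 → 0 — eliminated
  n9 stuck-at-0: n1=1, n2=0, n3=1, n4=1, n5=1, n6=1, n7=0, n8=1, n9=0 [stuck-at-0] → 0 — eliminated
  n8 stuck-at-0: n1=1, n2=0, n3=1, n4=1, n5=1, n6=1, n7=0, n8=0 [stuck-at-0], n9=1 → 1 — matches
Only n8 stuck-at-0 reproduces the observed 1.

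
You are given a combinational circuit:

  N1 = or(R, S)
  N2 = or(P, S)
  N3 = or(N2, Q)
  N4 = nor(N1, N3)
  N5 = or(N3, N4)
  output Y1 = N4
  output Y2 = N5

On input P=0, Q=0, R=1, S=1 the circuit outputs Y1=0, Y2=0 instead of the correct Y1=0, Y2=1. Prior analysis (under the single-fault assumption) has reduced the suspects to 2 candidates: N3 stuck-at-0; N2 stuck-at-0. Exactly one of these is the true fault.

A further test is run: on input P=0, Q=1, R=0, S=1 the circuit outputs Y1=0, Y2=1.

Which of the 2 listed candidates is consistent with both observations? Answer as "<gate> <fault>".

Evaluate each candidate on input P=0, Q=1, R=0, S=1:
  N3 stuck-at-0: N1=1, N2=1, N3=0 [stuck-at-0], N4=0, N5=0 → Y1=0, Y2=0 — eliminated
  N2 stuck-at-0: N1=1, N2=0 [stuck-at-0], N3=1, N4=0, N5=1 → Y1=0, Y2=1 — matches
Only N2 stuck-at-0 reproduces the observed Y1=0, Y2=1.

N2 stuck-at-0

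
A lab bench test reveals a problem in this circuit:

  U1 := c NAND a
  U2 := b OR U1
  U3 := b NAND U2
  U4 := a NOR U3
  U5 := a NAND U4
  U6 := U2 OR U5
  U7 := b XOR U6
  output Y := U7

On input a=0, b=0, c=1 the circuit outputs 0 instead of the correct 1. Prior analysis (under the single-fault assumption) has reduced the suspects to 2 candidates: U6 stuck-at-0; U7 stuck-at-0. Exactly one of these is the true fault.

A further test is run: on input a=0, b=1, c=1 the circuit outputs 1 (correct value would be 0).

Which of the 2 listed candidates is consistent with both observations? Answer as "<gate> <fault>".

U6 stuck-at-0

Evaluate each candidate on input a=0, b=1, c=1:
  U6 stuck-at-0: U1=1, U2=1, U3=0, U4=1, U5=1, U6=0 [stuck-at-0], U7=1 → 1 — matches
  U7 stuck-at-0: U1=1, U2=1, U3=0, U4=1, U5=1, U6=1, U7=0 [stuck-at-0] → 0 — eliminated
Only U6 stuck-at-0 reproduces the observed 1.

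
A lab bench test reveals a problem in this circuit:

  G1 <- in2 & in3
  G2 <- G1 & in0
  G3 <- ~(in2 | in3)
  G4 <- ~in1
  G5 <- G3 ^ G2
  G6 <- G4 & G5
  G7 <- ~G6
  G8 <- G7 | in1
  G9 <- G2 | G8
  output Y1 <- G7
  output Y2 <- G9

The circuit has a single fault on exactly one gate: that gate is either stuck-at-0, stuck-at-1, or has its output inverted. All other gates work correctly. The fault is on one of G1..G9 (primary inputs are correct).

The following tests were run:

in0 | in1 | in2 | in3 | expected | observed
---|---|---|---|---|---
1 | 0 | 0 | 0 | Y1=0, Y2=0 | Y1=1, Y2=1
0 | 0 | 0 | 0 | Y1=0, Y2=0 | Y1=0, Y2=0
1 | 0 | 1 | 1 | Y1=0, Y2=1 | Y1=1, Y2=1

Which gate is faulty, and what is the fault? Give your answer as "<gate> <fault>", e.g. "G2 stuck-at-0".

G1 inverted output

Fault-free values for test 1 (in0=1, in1=0, in2=0, in3=0): G1=0, G2=0, G3=1, G4=1, G5=1, G6=1, G7=0, G8=0, G9=0, giving Y1=0, Y2=0. Observed Y1=1, Y2=1.
Test 1: faults giving observed Y1=1, Y2=1 are {G1 stuck-at-1, G1 inverted output, G2 stuck-at-1, G2 inverted output, G3 stuck-at-0, G3 inverted output, G4 stuck-at-0, G4 inverted output, G5 stuck-at-0, G5 inverted output, G6 stuck-at-0, G6 inverted output, G7 stuck-at-1, G7 inverted output}.
Test 2 (in0=0, in1=0, in2=0, in3=0): fault-free G1=0, G2=0, G3=1, G4=1, G5=1, G6=1, G7=0, G8=0, G9=0 → Y1=0, Y2=0; observed Y1=0, Y2=0. Eliminates G2 stuck-at-1, G2 inverted output, G3 stuck-at-0, G3 inverted output, G4 stuck-at-0, G4 inverted output, G5 stuck-at-0, G5 inverted output, G6 stuck-at-0, G6 inverted output, G7 stuck-at-1, G7 inverted output.
Test 3 (in0=1, in1=0, in2=1, in3=1): fault-free G1=1, G2=1, G3=0, G4=1, G5=1, G6=1, G7=0, G8=0, G9=1 → Y1=0, Y2=1; observed Y1=1, Y2=1. Eliminates G1 stuck-at-1.
Only G1 inverted output is consistent with every test.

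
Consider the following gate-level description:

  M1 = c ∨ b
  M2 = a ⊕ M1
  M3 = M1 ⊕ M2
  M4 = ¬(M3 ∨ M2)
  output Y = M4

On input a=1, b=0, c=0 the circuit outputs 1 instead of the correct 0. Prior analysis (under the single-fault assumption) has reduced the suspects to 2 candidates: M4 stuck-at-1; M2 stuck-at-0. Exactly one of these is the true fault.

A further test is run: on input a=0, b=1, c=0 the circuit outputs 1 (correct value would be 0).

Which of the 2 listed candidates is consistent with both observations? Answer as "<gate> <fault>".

M4 stuck-at-1

Evaluate each candidate on input a=0, b=1, c=0:
  M4 stuck-at-1: M1=1, M2=1, M3=0, M4=1 [stuck-at-1] → 1 — matches
  M2 stuck-at-0: M1=1, M2=0 [stuck-at-0], M3=1, M4=0 → 0 — eliminated
Only M4 stuck-at-1 reproduces the observed 1.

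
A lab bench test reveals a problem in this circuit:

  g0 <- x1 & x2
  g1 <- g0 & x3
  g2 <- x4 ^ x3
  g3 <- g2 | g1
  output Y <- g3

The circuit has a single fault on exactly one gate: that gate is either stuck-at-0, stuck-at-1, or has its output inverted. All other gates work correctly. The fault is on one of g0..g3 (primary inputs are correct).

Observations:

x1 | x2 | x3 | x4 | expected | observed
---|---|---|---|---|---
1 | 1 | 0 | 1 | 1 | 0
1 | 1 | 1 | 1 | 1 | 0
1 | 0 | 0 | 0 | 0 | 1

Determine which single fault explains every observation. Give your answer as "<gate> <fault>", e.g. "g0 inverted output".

Fault-free values for test 1 (x1=1, x2=1, x3=0, x4=1): g0=1, g1=0, g2=1, g3=1, giving Y=1. Observed 0.
Test 1: faults giving observed 0 are {g2 stuck-at-0, g2 inverted output, g3 stuck-at-0, g3 inverted output}.
Test 2 (x1=1, x2=1, x3=1, x4=1): fault-free g0=1, g1=1, g2=0, g3=1 → 1; observed 0. Eliminates g2 stuck-at-0, g2 inverted output.
Test 3 (x1=1, x2=0, x3=0, x4=0): fault-free g0=0, g1=0, g2=0, g3=0 → 0; observed 1. Eliminates g3 stuck-at-0.
Only g3 inverted output is consistent with every test.

g3 inverted output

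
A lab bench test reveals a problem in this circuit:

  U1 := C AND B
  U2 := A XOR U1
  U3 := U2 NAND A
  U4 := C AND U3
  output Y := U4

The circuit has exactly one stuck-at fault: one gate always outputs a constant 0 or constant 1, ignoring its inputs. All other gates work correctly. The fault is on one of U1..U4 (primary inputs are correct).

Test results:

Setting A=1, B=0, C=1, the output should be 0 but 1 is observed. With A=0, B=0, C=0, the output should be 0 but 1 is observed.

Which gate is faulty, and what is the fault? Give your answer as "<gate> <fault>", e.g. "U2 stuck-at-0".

Fault-free values for test 1 (A=1, B=0, C=1): U1=0, U2=1, U3=0, U4=0, giving Y=0. Observed 1.
Test 1: faults giving observed 1 are {U1 stuck-at-1, U2 stuck-at-0, U3 stuck-at-1, U4 stuck-at-1}.
Test 2 (A=0, B=0, C=0): fault-free U1=0, U2=0, U3=1, U4=0 → 0; observed 1. Eliminates U1 stuck-at-1, U2 stuck-at-0, U3 stuck-at-1.
Only U4 stuck-at-1 is consistent with every test.

U4 stuck-at-1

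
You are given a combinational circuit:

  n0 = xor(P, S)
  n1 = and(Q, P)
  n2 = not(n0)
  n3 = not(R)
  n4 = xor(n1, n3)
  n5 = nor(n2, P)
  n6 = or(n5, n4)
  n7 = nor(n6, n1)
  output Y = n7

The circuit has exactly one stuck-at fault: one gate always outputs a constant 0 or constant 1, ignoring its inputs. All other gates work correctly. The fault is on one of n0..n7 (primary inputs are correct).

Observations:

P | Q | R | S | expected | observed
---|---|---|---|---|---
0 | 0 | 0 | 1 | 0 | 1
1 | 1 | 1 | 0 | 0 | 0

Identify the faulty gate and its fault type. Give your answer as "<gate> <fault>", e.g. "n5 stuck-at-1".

Fault-free values for test 1 (P=0, Q=0, R=0, S=1): n0=1, n1=0, n2=0, n3=1, n4=1, n5=1, n6=1, n7=0, giving Y=0. Observed 1.
Test 1: faults giving observed 1 are {n6 stuck-at-0, n7 stuck-at-1}.
Test 2 (P=1, Q=1, R=1, S=0): fault-free n0=1, n1=1, n2=0, n3=0, n4=1, n5=0, n6=1, n7=0 → 0; observed 0. Eliminates n7 stuck-at-1.
Only n6 stuck-at-0 is consistent with every test.

n6 stuck-at-0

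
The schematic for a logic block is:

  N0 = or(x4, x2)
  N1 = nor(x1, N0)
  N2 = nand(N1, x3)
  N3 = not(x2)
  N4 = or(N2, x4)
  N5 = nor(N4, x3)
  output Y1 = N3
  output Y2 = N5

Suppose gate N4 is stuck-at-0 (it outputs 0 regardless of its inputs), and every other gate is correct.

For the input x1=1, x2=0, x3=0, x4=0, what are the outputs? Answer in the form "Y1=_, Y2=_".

Propagate with N4 forced: N0=0, N1=0, N2=1, N3=1, N4=0 [stuck-at-0], N5=1.
So the outputs are Y1=1, Y2=1. (Without the fault they would be Y1=1, Y2=0.)

Y1=1, Y2=1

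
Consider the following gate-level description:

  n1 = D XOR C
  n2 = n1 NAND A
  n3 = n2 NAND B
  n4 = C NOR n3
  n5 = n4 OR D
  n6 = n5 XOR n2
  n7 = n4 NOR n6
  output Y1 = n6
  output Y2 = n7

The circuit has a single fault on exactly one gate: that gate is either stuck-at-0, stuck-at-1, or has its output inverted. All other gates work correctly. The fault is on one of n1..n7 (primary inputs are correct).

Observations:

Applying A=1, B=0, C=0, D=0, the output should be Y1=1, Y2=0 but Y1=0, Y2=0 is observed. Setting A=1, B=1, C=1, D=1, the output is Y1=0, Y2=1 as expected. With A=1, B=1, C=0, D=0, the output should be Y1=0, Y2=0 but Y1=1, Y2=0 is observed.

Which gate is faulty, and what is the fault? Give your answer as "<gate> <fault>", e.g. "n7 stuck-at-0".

n3 inverted output

Fault-free values for test 1 (A=1, B=0, C=0, D=0): n1=0, n2=1, n3=1, n4=0, n5=0, n6=1, n7=0, giving Y1=1, Y2=0. Observed Y1=0, Y2=0.
Test 1: faults giving observed Y1=0, Y2=0 are {n3 stuck-at-0, n3 inverted output, n4 stuck-at-1, n4 inverted output}.
Test 2 (A=1, B=1, C=1, D=1): fault-free n1=0, n2=1, n3=0, n4=0, n5=1, n6=0, n7=1 → Y1=0, Y2=1; observed Y1=0, Y2=1. Eliminates n4 stuck-at-1, n4 inverted output.
Test 3 (A=1, B=1, C=0, D=0): fault-free n1=0, n2=1, n3=0, n4=1, n5=1, n6=0, n7=0 → Y1=0, Y2=0; observed Y1=1, Y2=0. Eliminates n3 stuck-at-0.
Only n3 inverted output is consistent with every test.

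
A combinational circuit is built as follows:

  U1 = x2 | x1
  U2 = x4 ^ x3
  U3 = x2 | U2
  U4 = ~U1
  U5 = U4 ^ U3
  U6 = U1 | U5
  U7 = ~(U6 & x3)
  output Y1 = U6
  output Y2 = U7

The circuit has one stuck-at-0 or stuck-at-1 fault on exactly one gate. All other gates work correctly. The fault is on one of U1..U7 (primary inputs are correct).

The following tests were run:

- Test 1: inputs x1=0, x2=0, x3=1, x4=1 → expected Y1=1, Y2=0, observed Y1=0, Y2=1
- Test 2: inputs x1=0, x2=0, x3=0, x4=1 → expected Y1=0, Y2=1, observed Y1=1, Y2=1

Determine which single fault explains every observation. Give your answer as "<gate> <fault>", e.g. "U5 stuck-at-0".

U4 stuck-at-0

Fault-free values for test 1 (x1=0, x2=0, x3=1, x4=1): U1=0, U2=0, U3=0, U4=1, U5=1, U6=1, U7=0, giving Y1=1, Y2=0. Observed Y1=0, Y2=1.
Test 1: faults giving observed Y1=0, Y2=1 are {U2 stuck-at-1, U3 stuck-at-1, U4 stuck-at-0, U5 stuck-at-0, U6 stuck-at-0}.
Test 2 (x1=0, x2=0, x3=0, x4=1): fault-free U1=0, U2=1, U3=1, U4=1, U5=0, U6=0, U7=1 → Y1=0, Y2=1; observed Y1=1, Y2=1. Eliminates U2 stuck-at-1, U3 stuck-at-1, U5 stuck-at-0, U6 stuck-at-0.
Only U4 stuck-at-0 is consistent with every test.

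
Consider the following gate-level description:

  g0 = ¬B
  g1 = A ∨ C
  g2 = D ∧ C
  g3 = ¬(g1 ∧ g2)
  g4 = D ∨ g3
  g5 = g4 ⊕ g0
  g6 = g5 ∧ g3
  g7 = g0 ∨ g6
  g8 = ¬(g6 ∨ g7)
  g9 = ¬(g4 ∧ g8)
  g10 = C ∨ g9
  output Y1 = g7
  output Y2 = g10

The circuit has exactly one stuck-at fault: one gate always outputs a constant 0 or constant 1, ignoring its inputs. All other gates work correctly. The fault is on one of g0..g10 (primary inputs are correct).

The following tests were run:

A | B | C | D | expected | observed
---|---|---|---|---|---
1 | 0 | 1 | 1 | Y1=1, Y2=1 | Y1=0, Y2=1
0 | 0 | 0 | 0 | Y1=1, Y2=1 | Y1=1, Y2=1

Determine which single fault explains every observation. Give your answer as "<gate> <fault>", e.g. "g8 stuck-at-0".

g0 stuck-at-0

Fault-free values for test 1 (A=1, B=0, C=1, D=1): g0=1, g1=1, g2=1, g3=0, g4=1, g5=0, g6=0, g7=1, g8=0, g9=1, g10=1, giving Y1=1, Y2=1. Observed Y1=0, Y2=1.
Test 1: faults giving observed Y1=0, Y2=1 are {g0 stuck-at-0, g7 stuck-at-0}.
Test 2 (A=0, B=0, C=0, D=0): fault-free g0=1, g1=0, g2=0, g3=1, g4=1, g5=0, g6=0, g7=1, g8=0, g9=1, g10=1 → Y1=1, Y2=1; observed Y1=1, Y2=1. Eliminates g7 stuck-at-0.
Only g0 stuck-at-0 is consistent with every test.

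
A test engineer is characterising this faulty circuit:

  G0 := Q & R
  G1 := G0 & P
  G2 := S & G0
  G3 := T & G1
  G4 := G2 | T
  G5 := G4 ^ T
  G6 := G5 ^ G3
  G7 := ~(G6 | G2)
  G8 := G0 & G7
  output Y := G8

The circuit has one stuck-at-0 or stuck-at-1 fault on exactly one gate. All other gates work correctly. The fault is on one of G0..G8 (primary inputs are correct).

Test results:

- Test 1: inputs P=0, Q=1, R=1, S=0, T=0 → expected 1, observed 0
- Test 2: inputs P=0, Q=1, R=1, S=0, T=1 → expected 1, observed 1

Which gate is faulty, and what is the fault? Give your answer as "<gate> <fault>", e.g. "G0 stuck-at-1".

G4 stuck-at-1

Fault-free values for test 1 (P=0, Q=1, R=1, S=0, T=0): G0=1, G1=0, G2=0, G3=0, G4=0, G5=0, G6=0, G7=1, G8=1, giving Y=1. Observed 0.
Test 1: faults giving observed 0 are {G0 stuck-at-0, G2 stuck-at-1, G3 stuck-at-1, G4 stuck-at-1, G5 stuck-at-1, G6 stuck-at-1, G7 stuck-at-0, G8 stuck-at-0}.
Test 2 (P=0, Q=1, R=1, S=0, T=1): fault-free G0=1, G1=0, G2=0, G3=0, G4=1, G5=0, G6=0, G7=1, G8=1 → 1; observed 1. Eliminates G0 stuck-at-0, G2 stuck-at-1, G3 stuck-at-1, G5 stuck-at-1, G6 stuck-at-1, G7 stuck-at-0, G8 stuck-at-0.
Only G4 stuck-at-1 is consistent with every test.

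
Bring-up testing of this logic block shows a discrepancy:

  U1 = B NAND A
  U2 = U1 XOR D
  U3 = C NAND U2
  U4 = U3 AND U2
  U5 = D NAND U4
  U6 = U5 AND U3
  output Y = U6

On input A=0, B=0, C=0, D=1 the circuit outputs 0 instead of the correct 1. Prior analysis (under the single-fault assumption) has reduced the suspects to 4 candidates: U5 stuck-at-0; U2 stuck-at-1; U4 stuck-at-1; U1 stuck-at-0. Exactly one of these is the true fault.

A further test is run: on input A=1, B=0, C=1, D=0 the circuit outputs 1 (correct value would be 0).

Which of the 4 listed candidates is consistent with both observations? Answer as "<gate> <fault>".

U1 stuck-at-0

Evaluate each candidate on input A=1, B=0, C=1, D=0:
  U5 stuck-at-0: U1=1, U2=1, U3=0, U4=0, U5=0 [stuck-at-0], U6=0 → 0 — eliminated
  U2 stuck-at-1: U1=1, U2=1 [stuck-at-1], U3=0, U4=0, U5=1, U6=0 → 0 — eliminated
  U4 stuck-at-1: U1=1, U2=1, U3=0, U4=1 [stuck-at-1], U5=1, U6=0 → 0 — eliminated
  U1 stuck-at-0: U1=0 [stuck-at-0], U2=0, U3=1, U4=0, U5=1, U6=1 → 1 — matches
Only U1 stuck-at-0 reproduces the observed 1.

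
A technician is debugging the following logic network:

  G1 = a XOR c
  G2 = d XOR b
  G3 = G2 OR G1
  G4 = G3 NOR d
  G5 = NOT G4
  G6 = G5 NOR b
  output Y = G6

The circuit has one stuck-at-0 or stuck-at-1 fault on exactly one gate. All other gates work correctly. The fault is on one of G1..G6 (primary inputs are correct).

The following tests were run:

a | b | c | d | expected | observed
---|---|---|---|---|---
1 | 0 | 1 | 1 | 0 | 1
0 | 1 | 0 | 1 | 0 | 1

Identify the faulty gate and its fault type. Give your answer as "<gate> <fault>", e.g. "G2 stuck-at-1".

G6 stuck-at-1

Fault-free values for test 1 (a=1, b=0, c=1, d=1): G1=0, G2=1, G3=1, G4=0, G5=1, G6=0, giving Y=0. Observed 1.
Test 1: faults giving observed 1 are {G4 stuck-at-1, G5 stuck-at-0, G6 stuck-at-1}.
Test 2 (a=0, b=1, c=0, d=1): fault-free G1=0, G2=0, G3=0, G4=0, G5=1, G6=0 → 0; observed 1. Eliminates G4 stuck-at-1, G5 stuck-at-0.
Only G6 stuck-at-1 is consistent with every test.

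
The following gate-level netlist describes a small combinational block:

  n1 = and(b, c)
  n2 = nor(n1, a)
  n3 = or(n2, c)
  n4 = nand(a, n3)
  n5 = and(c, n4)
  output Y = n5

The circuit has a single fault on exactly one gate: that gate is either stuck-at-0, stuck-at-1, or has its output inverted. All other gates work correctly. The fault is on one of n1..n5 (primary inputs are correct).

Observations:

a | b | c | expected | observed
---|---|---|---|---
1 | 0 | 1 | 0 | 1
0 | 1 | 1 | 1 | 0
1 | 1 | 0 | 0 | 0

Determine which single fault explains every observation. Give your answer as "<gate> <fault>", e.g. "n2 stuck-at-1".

Fault-free values for test 1 (a=1, b=0, c=1): n1=0, n2=0, n3=1, n4=0, n5=0, giving Y=0. Observed 1.
Test 1: faults giving observed 1 are {n3 stuck-at-0, n3 inverted output, n4 stuck-at-1, n4 inverted output, n5 stuck-at-1, n5 inverted output}.
Test 2 (a=0, b=1, c=1): fault-free n1=1, n2=0, n3=1, n4=1, n5=1 → 1; observed 0. Eliminates n3 stuck-at-0, n3 inverted output, n4 stuck-at-1, n5 stuck-at-1.
Test 3 (a=1, b=1, c=0): fault-free n1=0, n2=0, n3=0, n4=1, n5=0 → 0; observed 0. Eliminates n5 inverted output.
Only n4 inverted output is consistent with every test.

n4 inverted output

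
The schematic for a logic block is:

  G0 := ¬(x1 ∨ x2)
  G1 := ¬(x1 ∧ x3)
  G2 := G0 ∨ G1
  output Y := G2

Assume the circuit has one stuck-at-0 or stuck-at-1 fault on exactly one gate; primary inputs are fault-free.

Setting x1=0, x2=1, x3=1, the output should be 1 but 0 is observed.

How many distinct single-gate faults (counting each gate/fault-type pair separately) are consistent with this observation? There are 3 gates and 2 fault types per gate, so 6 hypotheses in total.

2

Fault-free: G0=0, G1=1, G2=1 → 1. Observed 0.
  G0 stuck-at-0: output 1 ✗
  G0 stuck-at-1: output 1 ✗
  G1 stuck-at-0: output 0 ✓
  G1 stuck-at-1: output 1 ✗
  G2 stuck-at-0: output 0 ✓
  G2 stuck-at-1: output 1 ✗
Consistent faults: {G1 stuck-at-0, G2 stuck-at-0} — 2 in all.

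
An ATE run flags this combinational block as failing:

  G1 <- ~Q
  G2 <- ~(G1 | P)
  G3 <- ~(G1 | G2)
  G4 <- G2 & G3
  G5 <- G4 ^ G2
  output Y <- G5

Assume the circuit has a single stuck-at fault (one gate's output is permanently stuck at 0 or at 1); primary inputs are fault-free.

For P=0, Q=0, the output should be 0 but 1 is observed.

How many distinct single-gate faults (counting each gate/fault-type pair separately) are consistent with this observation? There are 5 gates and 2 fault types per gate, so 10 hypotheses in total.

4

Fault-free: G1=1, G2=0, G3=0, G4=0, G5=0 → 0. Observed 1.
  G1 stuck-at-0: output 1 ✓
  G1 stuck-at-1: output 0 ✗
  G2 stuck-at-0: output 0 ✗
  G2 stuck-at-1: output 1 ✓
  G3 stuck-at-0: output 0 ✗
  G3 stuck-at-1: output 0 ✗
  G4 stuck-at-0: output 0 ✗
  G4 stuck-at-1: output 1 ✓
  G5 stuck-at-0: output 0 ✗
  G5 stuck-at-1: output 1 ✓
Consistent faults: {G1 stuck-at-0, G2 stuck-at-1, G4 stuck-at-1, G5 stuck-at-1} — 4 in all.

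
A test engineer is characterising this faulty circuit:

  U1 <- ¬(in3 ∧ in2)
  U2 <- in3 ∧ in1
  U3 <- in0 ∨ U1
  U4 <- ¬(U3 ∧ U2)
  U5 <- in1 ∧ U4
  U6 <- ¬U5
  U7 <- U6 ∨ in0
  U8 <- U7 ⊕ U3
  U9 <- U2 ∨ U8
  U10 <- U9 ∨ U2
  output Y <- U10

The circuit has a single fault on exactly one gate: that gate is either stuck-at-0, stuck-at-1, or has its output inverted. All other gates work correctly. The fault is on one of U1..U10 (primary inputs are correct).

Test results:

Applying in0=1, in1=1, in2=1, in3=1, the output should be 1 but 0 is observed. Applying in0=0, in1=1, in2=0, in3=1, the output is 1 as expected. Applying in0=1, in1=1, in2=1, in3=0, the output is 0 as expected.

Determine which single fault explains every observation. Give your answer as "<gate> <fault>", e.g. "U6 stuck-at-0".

Fault-free values for test 1 (in0=1, in1=1, in2=1, in3=1): U1=0, U2=1, U3=1, U4=0, U5=0, U6=1, U7=1, U8=0, U9=1, U10=1, giving Y=1. Observed 0.
Test 1: faults giving observed 0 are {U2 stuck-at-0, U2 inverted output, U10 stuck-at-0, U10 inverted output}.
Test 2 (in0=0, in1=1, in2=0, in3=1): fault-free U1=1, U2=1, U3=1, U4=0, U5=0, U6=1, U7=1, U8=0, U9=1, U10=1 → 1; observed 1. Eliminates U10 stuck-at-0, U10 inverted output.
Test 3 (in0=1, in1=1, in2=1, in3=0): fault-free U1=1, U2=0, U3=1, U4=1, U5=1, U6=0, U7=1, U8=0, U9=0, U10=0 → 0; observed 0. Eliminates U2 inverted output.
Only U2 stuck-at-0 is consistent with every test.

U2 stuck-at-0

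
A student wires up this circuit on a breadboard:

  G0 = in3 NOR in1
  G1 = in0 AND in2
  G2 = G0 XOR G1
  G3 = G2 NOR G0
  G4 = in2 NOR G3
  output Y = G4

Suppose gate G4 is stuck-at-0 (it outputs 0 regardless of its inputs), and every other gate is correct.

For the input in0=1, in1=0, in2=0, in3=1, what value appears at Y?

Propagate with G4 forced: G0=0, G1=0, G2=0, G3=1, G4=0 [stuck-at-0].
So Y = 0. (Same as the fault-free value — the fault is masked on this input.)

0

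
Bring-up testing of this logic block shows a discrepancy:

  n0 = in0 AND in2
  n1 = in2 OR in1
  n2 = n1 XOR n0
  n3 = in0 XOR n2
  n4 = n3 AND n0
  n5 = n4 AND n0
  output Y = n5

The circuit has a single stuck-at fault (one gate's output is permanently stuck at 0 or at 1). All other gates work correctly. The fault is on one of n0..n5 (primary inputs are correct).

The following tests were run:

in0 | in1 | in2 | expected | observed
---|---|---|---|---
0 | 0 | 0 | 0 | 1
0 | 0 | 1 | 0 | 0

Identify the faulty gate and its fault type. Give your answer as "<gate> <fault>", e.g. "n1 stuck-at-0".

n0 stuck-at-1

Fault-free values for test 1 (in0=0, in1=0, in2=0): n0=0, n1=0, n2=0, n3=0, n4=0, n5=0, giving Y=0. Observed 1.
Test 1: faults giving observed 1 are {n0 stuck-at-1, n5 stuck-at-1}.
Test 2 (in0=0, in1=0, in2=1): fault-free n0=0, n1=1, n2=1, n3=1, n4=0, n5=0 → 0; observed 0. Eliminates n5 stuck-at-1.
Only n0 stuck-at-1 is consistent with every test.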